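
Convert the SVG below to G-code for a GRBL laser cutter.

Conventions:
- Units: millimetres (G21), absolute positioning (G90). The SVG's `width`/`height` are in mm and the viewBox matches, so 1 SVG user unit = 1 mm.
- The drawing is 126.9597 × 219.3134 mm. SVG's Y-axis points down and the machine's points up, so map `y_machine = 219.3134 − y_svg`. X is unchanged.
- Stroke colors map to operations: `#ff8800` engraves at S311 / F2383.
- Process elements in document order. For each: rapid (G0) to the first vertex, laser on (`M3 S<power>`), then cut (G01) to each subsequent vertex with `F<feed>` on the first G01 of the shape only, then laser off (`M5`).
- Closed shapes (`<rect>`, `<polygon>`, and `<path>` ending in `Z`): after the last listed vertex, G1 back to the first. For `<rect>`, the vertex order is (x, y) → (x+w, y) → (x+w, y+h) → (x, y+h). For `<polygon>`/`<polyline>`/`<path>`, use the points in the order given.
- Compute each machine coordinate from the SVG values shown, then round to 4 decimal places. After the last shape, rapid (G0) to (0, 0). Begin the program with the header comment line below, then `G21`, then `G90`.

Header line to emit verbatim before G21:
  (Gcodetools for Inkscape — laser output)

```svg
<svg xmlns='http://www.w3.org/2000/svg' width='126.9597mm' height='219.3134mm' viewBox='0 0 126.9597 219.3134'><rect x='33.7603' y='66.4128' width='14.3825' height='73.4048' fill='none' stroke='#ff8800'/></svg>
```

(Gcodetools for Inkscape — laser output)
G21
G90
G0 X33.7603 Y152.9006
M3 S311
G01 X48.1428 Y152.9006 F2383
G01 X48.1428 Y79.4958
G01 X33.7603 Y79.4958
G01 X33.7603 Y152.9006
M5
G0 X0.0000 Y0.0000

Since the viewBox matches the mm dimensions, user units are millimetres directly. The only transform is the Y-flip y_m = 219.3134 − y_svg.

Shape 1 is a rectangle drawn with `<rect>`. Its stroke #ff8800 means engrave at S311, F2383. After flipping Y the toolpath is (33.7603,152.9006) → (48.1428,152.9006) → (48.1428,79.4958) → (33.7603,79.4958) → (33.7603,152.9006), returning to the start.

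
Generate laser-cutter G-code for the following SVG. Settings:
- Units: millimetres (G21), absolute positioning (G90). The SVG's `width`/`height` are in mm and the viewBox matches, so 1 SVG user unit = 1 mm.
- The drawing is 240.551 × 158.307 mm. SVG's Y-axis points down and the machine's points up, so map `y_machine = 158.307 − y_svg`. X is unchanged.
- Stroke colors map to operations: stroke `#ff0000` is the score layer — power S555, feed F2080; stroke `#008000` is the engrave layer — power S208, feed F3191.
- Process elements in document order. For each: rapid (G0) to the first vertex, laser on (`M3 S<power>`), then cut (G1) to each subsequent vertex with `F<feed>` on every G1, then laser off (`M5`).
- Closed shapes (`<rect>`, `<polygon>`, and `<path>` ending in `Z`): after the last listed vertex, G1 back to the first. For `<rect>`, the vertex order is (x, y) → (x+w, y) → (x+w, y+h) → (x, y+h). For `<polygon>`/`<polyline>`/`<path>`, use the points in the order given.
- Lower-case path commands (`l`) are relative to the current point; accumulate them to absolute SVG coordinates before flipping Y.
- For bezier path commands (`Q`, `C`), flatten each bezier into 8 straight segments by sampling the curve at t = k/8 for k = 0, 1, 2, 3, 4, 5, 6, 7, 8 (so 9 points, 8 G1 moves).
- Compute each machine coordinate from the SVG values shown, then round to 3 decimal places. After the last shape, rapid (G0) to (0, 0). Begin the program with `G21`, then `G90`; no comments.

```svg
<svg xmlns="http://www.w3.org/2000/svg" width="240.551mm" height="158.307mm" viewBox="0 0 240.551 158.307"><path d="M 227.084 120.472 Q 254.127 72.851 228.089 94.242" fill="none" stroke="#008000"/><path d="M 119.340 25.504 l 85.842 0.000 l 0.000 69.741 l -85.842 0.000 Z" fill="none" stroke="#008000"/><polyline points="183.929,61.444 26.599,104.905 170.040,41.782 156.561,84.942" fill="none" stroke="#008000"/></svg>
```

viewBox `0 0 240.551 158.307` with mm width/height → 1 unit = 1 mm. Flip: y_m = 158.307 − y_svg.

**Shape 1** — `<path>` quadratic bezier, stroke `#008000` → engrave (S208, F3191). Control points (SVG): P0=(227.084,120.472), P1=(254.127,72.851), P2=(228.089,94.242); sampled at t=k/8. Machine vertices: (227.084,37.835) → (233.015,48.662) → (237.288,57.332) → (239.902,63.846) → (240.857,68.203) → (240.153,70.403) → (237.790,70.447) → (233.769,68.334) → (228.089,64.065). Open path.

**Shape 2** — `<path>` rectangle, stroke `#008000` → engrave (S208, F3191). Machine vertices: (119.340,132.803) → (205.182,132.803) → (205.182,63.062) → (119.340,63.062) → (119.340,132.803). Closed: final G1 returns to the first vertex.

**Shape 3** — `<polyline>` open polyline, stroke `#008000` → engrave (S208, F3191). Machine vertices: (183.929,96.863) → (26.599,53.402) → (170.040,116.525) → (156.561,73.365). Open path.

G21
G90
G0 X227.084 Y37.835
M3 S208
G1 X233.015 Y48.662 F3191
G1 X237.288 Y57.332 F3191
G1 X239.902 Y63.846 F3191
G1 X240.857 Y68.203 F3191
G1 X240.153 Y70.403 F3191
G1 X237.790 Y70.447 F3191
G1 X233.769 Y68.334 F3191
G1 X228.089 Y64.065 F3191
M5
G0 X119.340 Y132.803
M3 S208
G1 X205.182 Y132.803 F3191
G1 X205.182 Y63.062 F3191
G1 X119.340 Y63.062 F3191
G1 X119.340 Y132.803 F3191
M5
G0 X183.929 Y96.863
M3 S208
G1 X26.599 Y53.402 F3191
G1 X170.040 Y116.525 F3191
G1 X156.561 Y73.365 F3191
M5
G0 X0.000 Y0.000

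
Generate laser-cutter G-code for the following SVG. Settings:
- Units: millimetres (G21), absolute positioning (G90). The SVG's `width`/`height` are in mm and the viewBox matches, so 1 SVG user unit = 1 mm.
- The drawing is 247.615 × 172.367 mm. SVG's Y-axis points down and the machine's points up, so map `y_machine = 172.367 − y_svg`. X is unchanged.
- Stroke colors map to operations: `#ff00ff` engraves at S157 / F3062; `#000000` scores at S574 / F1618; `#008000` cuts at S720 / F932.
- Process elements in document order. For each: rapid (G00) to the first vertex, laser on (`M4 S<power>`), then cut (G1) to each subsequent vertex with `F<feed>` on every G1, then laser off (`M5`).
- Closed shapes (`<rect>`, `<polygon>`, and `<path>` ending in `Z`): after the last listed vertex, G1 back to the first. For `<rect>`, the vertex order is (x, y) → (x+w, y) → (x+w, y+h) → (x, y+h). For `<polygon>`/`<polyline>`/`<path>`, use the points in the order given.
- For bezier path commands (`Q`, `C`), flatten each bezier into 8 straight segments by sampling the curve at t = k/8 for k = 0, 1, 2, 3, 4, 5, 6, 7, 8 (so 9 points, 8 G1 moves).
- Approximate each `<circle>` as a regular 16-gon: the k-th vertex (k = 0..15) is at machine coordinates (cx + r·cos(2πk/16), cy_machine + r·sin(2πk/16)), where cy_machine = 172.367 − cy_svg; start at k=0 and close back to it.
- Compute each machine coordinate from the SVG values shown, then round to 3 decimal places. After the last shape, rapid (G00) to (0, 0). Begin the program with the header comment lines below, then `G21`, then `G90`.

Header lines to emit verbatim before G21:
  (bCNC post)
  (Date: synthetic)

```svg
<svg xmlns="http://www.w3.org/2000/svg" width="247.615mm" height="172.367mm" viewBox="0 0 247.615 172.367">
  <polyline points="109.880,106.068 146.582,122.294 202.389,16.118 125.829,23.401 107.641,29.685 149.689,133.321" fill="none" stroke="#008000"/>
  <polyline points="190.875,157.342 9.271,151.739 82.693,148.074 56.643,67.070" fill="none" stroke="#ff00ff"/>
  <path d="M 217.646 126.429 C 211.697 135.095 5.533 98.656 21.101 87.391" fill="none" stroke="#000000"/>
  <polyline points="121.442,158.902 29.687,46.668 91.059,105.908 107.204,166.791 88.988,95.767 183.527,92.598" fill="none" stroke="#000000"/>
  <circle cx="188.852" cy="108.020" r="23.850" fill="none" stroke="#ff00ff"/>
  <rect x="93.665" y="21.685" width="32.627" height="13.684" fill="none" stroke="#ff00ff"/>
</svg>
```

viewBox `0 0 247.615 172.367` with mm width/height → 1 unit = 1 mm. Flip: y_m = 172.367 − y_svg.

**Shape 1** — `<polyline>` open polyline, stroke `#008000` → cut (S720, F932). Machine vertices: (109.880,66.299) → (146.582,50.073) → (202.389,156.249) → (125.829,148.966) → (107.641,142.682) → (149.689,39.046). Open path.

**Shape 2** — `<polyline>` open polyline, stroke `#ff00ff` → engrave (S157, F3062). Machine vertices: (190.875,15.025) → (9.271,20.628) → (82.693,24.293) → (56.643,105.297). Open path.

**Shape 3** — `<path>` cubic bezier, stroke `#000000` → score (S574, F1618). Control points (SVG): P0=(217.646,126.429), P1=(211.697,135.095), P2=(5.533,98.656), P3=(21.101,87.391); sampled at t=k/8. Machine vertices: (217.646,45.938) → (206.854,44.665) → (182.237,46.798) → (148.739,51.511) → (111.305,57.983) → (74.879,65.389) → (44.407,72.905) → (24.833,79.709) → (21.101,84.976). Open path.

**Shape 4** — `<polyline>` open polyline, stroke `#000000` → score (S574, F1618). Machine vertices: (121.442,13.465) → (29.687,125.699) → (91.059,66.459) → (107.204,5.576) → (88.988,76.600) → (183.527,79.769). Open path.

**Shape 5** — `<circle>` circle, stroke `#ff00ff` → engrave (S157, F3062). Machine vertices: (212.702,64.347) → (210.887,73.474) → (205.716,81.211) → (197.979,86.382) → (188.852,88.197) → (179.725,86.382) → (171.988,81.211) → (166.817,73.474) → (165.002,64.347) → (166.817,55.220) → (171.988,47.483) → (179.725,42.312) → (188.852,40.497) → (197.979,42.312) → (205.716,47.483) → (210.887,55.220) → (212.702,64.347). Closed: final G1 returns to the first vertex.

**Shape 6** — `<rect>` rectangle, stroke `#ff00ff` → engrave (S157, F3062). Machine vertices: (93.665,150.682) → (126.292,150.682) → (126.292,136.998) → (93.665,136.998) → (93.665,150.682). Closed: final G1 returns to the first vertex.

(bCNC post)
(Date: synthetic)
G21
G90
G00 X109.880 Y66.299
M4 S720
G1 X146.582 Y50.073 F932
G1 X202.389 Y156.249 F932
G1 X125.829 Y148.966 F932
G1 X107.641 Y142.682 F932
G1 X149.689 Y39.046 F932
M5
G00 X190.875 Y15.025
M4 S157
G1 X9.271 Y20.628 F3062
G1 X82.693 Y24.293 F3062
G1 X56.643 Y105.297 F3062
M5
G00 X217.646 Y45.938
M4 S574
G1 X206.854 Y44.665 F1618
G1 X182.237 Y46.798 F1618
G1 X148.739 Y51.511 F1618
G1 X111.305 Y57.983 F1618
G1 X74.879 Y65.389 F1618
G1 X44.407 Y72.905 F1618
G1 X24.833 Y79.709 F1618
G1 X21.101 Y84.976 F1618
M5
G00 X121.442 Y13.465
M4 S574
G1 X29.687 Y125.699 F1618
G1 X91.059 Y66.459 F1618
G1 X107.204 Y5.576 F1618
G1 X88.988 Y76.600 F1618
G1 X183.527 Y79.769 F1618
M5
G00 X212.702 Y64.347
M4 S157
G1 X210.887 Y73.474 F3062
G1 X205.716 Y81.211 F3062
G1 X197.979 Y86.382 F3062
G1 X188.852 Y88.197 F3062
G1 X179.725 Y86.382 F3062
G1 X171.988 Y81.211 F3062
G1 X166.817 Y73.474 F3062
G1 X165.002 Y64.347 F3062
G1 X166.817 Y55.220 F3062
G1 X171.988 Y47.483 F3062
G1 X179.725 Y42.312 F3062
G1 X188.852 Y40.497 F3062
G1 X197.979 Y42.312 F3062
G1 X205.716 Y47.483 F3062
G1 X210.887 Y55.220 F3062
G1 X212.702 Y64.347 F3062
M5
G00 X93.665 Y150.682
M4 S157
G1 X126.292 Y150.682 F3062
G1 X126.292 Y136.998 F3062
G1 X93.665 Y136.998 F3062
G1 X93.665 Y150.682 F3062
M5
G00 X0.000 Y0.000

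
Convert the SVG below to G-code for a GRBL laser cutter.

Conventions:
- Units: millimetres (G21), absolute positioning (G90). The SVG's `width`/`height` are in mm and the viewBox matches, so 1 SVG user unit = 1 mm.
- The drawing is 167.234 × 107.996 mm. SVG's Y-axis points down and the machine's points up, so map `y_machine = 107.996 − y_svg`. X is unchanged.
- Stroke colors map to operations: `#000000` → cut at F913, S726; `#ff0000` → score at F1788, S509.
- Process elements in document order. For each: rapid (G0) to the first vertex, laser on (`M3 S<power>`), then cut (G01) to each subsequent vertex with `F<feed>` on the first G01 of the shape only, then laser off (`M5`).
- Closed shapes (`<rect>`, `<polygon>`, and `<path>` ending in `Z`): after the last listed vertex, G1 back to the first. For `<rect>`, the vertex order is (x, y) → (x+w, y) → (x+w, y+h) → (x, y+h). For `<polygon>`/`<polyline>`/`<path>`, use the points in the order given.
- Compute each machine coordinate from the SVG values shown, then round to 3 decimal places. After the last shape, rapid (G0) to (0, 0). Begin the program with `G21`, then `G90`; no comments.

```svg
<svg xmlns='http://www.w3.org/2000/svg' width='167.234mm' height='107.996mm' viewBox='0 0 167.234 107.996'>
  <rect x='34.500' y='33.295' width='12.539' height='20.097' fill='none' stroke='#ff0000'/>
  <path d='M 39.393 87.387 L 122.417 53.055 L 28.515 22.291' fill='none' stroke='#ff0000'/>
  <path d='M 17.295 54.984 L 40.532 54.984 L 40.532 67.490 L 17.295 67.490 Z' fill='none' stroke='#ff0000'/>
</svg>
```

G21
G90
G0 X34.500 Y74.701
M3 S509
G01 X47.039 Y74.701 F1788
G01 X47.039 Y54.604
G01 X34.500 Y54.604
G01 X34.500 Y74.701
M5
G0 X39.393 Y20.609
M3 S509
G01 X122.417 Y54.941 F1788
G01 X28.515 Y85.705
M5
G0 X17.295 Y53.012
M3 S509
G01 X40.532 Y53.012 F1788
G01 X40.532 Y40.506
G01 X17.295 Y40.506
G01 X17.295 Y53.012
M5
G0 X0.000 Y0.000

viewBox `0 0 167.234 107.996` with mm width/height → 1 unit = 1 mm. Flip: y_m = 107.996 − y_svg.

**Shape 1** — `<rect>` rectangle, stroke `#ff0000` → score (S509, F1788). Machine vertices: (34.500,74.701) → (47.039,74.701) → (47.039,54.604) → (34.500,54.604) → (34.500,74.701). Closed: final G1 returns to the first vertex.

**Shape 2** — `<path>` open polyline, stroke `#ff0000` → score (S509, F1788). Machine vertices: (39.393,20.609) → (122.417,54.941) → (28.515,85.705). Open path.

**Shape 3** — `<path>` rectangle, stroke `#ff0000` → score (S509, F1788). Machine vertices: (17.295,53.012) → (40.532,53.012) → (40.532,40.506) → (17.295,40.506) → (17.295,53.012). Closed: final G1 returns to the first vertex.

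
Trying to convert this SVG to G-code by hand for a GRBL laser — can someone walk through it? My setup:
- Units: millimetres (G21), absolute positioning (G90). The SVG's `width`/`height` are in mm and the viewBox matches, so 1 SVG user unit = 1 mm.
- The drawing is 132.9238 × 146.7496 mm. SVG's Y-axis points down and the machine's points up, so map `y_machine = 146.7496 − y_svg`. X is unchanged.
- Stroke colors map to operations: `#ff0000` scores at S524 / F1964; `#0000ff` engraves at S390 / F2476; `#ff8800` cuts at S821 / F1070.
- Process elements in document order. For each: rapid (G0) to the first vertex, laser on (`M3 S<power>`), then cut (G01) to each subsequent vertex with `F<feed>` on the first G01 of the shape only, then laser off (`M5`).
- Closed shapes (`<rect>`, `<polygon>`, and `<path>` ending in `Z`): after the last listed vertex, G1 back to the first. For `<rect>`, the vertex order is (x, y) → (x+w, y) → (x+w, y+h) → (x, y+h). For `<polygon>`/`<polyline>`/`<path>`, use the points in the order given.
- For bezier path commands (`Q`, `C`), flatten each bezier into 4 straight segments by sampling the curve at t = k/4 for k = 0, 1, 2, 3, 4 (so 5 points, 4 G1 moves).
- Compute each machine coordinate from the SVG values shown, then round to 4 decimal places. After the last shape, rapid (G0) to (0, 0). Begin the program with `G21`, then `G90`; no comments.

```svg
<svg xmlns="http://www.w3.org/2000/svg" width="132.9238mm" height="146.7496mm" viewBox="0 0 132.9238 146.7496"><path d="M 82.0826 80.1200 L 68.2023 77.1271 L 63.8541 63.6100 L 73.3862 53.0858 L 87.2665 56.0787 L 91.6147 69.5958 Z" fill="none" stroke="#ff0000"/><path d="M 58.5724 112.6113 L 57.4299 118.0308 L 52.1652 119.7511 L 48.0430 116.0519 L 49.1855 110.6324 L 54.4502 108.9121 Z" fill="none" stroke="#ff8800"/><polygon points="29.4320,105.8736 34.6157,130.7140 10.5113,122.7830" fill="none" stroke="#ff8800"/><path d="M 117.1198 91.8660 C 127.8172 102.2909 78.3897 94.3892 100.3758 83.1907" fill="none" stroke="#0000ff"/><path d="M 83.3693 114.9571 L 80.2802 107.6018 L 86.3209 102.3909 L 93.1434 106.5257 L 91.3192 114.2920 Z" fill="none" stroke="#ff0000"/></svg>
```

G21
G90
G0 X82.0826 Y66.6296
M3 S524
G01 X68.2023 Y69.6225 F1964
G01 X63.8541 Y83.1396
G01 X73.3862 Y93.6638
G01 X87.2665 Y90.6709
G01 X91.6147 Y77.1538
G01 X82.0826 Y66.6296
M5
G0 X58.5724 Y34.1383
M3 S821
G01 X57.4299 Y28.7188 F1070
G01 X52.1652 Y26.9985
G01 X48.0430 Y30.6977
G01 X49.1855 Y36.1172
G01 X54.4502 Y37.8375
G01 X58.5724 Y34.1383
M5
G0 X29.4320 Y40.8760
M3 S821
G01 X34.6157 Y16.0356 F1070
G01 X10.5113 Y23.9666
G01 X29.4320 Y40.8760
M5
G0 X117.1198 Y54.8836
M3 S390
G01 X115.9247 Y50.2663 F2476
G01 X104.5145 Y51.1125
G01 X95.2210 Y56.0130
G01 X100.3758 Y63.5589
M5
G0 X83.3693 Y31.7925
M3 S524
G01 X80.2802 Y39.1478 F1964
G01 X86.3209 Y44.3587
G01 X93.1434 Y40.2239
G01 X91.3192 Y32.4576
G01 X83.3693 Y31.7925
M5
G0 X0.0000 Y0.0000

Since the viewBox matches the mm dimensions, user units are millimetres directly. The only transform is the Y-flip y_m = 146.7496 − y_svg.

Shape 1 is a regular polygon drawn with `<path>`. Its stroke #ff0000 means score at S524, F1964. After flipping Y the toolpath is (82.0826,66.6296) → (68.2023,69.6225) → (63.8541,83.1396) → (73.3862,93.6638) → (87.2665,90.6709) → (91.6147,77.1538) → (82.0826,66.6296), returning to the start.

Shape 2 is a regular polygon drawn with `<path>`. Its stroke #ff8800 means cut at S821, F1070. After flipping Y the toolpath is (58.5724,34.1383) → (57.4299,28.7188) → (52.1652,26.9985) → (48.0430,30.6977) → (49.1855,36.1172) → (54.4502,37.8375) → (58.5724,34.1383), returning to the start.

Shape 3 is a regular polygon drawn with `<polygon>`. Its stroke #ff8800 means cut at S821, F1070. After flipping Y the toolpath is (29.4320,40.8760) → (34.6157,16.0356) → (10.5113,23.9666) → (29.4320,40.8760), returning to the start.

Shape 4 is a cubic bezier drawn with `<path>`. Its stroke #0000ff means engrave at S390, F2476. After flipping Y the toolpath is (117.1198,54.8836) → (115.9247,50.2663) → (104.5145,51.1125) → (95.2210,56.0130) → (100.3758,63.5589).

Shape 5 is a regular polygon drawn with `<path>`. Its stroke #ff0000 means score at S524, F1964. After flipping Y the toolpath is (83.3693,31.7925) → (80.2802,39.1478) → (86.3209,44.3587) → (93.1434,40.2239) → (91.3192,32.4576) → (83.3693,31.7925), returning to the start.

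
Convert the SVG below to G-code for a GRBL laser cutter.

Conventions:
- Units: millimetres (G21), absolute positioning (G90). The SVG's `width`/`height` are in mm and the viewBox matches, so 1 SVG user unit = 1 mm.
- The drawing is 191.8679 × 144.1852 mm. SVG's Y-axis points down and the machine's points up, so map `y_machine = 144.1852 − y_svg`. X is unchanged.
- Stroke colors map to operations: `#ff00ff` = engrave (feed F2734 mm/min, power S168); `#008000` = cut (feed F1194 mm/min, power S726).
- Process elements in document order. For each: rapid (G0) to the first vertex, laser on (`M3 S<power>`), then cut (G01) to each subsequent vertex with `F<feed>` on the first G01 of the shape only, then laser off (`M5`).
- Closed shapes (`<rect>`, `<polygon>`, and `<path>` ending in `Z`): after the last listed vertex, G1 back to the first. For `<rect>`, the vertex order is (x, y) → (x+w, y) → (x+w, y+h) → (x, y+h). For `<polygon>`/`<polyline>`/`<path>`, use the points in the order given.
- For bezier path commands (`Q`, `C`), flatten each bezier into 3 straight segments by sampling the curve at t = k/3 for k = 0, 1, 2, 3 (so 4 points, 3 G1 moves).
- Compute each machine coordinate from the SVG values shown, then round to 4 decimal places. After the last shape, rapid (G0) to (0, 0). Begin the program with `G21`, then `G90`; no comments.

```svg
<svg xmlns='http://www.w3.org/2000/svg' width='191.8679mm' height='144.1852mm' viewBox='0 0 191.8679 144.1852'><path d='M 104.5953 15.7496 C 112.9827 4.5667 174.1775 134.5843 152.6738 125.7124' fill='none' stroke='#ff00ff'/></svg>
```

G21
G90
G0 X104.5953 Y128.4356
M3 S168
G01 X125.5664 Y102.9254 F2734
G01 X151.6301 Y45.5237
G01 X152.6738 Y18.4728
M5
G0 X0.0000 Y0.0000

viewBox `0 0 191.8679 144.1852` with mm width/height → 1 unit = 1 mm. Flip: y_m = 144.1852 − y_svg.

**Shape 1** — `<path>` cubic bezier, stroke `#ff00ff` → engrave (S168, F2734). Control points (SVG): P0=(104.5953,15.7496), P1=(112.9827,4.5667), P2=(174.1775,134.5843), P3=(152.6738,125.7124); sampled at t=k/3. Machine vertices: (104.5953,128.4356) → (125.5664,102.9254) → (151.6301,45.5237) → (152.6738,18.4728). Open path.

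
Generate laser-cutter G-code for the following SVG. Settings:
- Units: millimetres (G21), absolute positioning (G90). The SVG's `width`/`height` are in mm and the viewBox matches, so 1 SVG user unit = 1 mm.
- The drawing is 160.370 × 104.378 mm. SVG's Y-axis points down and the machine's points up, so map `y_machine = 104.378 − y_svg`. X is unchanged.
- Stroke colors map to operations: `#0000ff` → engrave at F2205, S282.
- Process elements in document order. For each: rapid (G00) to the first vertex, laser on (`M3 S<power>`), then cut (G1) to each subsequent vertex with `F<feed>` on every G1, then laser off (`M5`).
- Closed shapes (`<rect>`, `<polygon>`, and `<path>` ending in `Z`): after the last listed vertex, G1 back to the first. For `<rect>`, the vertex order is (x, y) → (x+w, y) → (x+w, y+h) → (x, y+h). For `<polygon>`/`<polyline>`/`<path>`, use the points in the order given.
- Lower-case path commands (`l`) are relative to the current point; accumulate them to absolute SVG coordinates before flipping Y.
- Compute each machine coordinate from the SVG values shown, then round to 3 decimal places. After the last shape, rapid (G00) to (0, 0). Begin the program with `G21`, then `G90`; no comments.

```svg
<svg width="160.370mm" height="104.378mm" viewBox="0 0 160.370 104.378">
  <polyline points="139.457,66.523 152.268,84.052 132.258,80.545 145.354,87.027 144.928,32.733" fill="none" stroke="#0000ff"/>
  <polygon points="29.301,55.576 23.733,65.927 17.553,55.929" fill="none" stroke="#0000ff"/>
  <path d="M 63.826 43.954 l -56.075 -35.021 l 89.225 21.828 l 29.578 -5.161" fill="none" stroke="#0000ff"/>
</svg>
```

Since the viewBox matches the mm dimensions, user units are millimetres directly. The only transform is the Y-flip y_m = 104.378 − y_svg.

Shape 1 is a open polyline drawn with `<polyline>`. Its stroke #0000ff means engrave at S282, F2205. After flipping Y the toolpath is (139.457,37.855) → (152.268,20.326) → (132.258,23.833) → (145.354,17.351) → (144.928,71.645).

Shape 2 is a regular polygon drawn with `<polygon>`. Its stroke #0000ff means engrave at S282, F2205. After flipping Y the toolpath is (29.301,48.802) → (23.733,38.451) → (17.553,48.449) → (29.301,48.802), returning to the start.

Shape 3 is a open polyline drawn with `<path>`. Its stroke #0000ff means engrave at S282, F2205. After flipping Y the toolpath is (63.826,60.424) → (7.751,95.445) → (96.976,73.617) → (126.554,78.778).

G21
G90
G00 X139.457 Y37.855
M3 S282
G1 X152.268 Y20.326 F2205
G1 X132.258 Y23.833 F2205
G1 X145.354 Y17.351 F2205
G1 X144.928 Y71.645 F2205
M5
G00 X29.301 Y48.802
M3 S282
G1 X23.733 Y38.451 F2205
G1 X17.553 Y48.449 F2205
G1 X29.301 Y48.802 F2205
M5
G00 X63.826 Y60.424
M3 S282
G1 X7.751 Y95.445 F2205
G1 X96.976 Y73.617 F2205
G1 X126.554 Y78.778 F2205
M5
G00 X0.000 Y0.000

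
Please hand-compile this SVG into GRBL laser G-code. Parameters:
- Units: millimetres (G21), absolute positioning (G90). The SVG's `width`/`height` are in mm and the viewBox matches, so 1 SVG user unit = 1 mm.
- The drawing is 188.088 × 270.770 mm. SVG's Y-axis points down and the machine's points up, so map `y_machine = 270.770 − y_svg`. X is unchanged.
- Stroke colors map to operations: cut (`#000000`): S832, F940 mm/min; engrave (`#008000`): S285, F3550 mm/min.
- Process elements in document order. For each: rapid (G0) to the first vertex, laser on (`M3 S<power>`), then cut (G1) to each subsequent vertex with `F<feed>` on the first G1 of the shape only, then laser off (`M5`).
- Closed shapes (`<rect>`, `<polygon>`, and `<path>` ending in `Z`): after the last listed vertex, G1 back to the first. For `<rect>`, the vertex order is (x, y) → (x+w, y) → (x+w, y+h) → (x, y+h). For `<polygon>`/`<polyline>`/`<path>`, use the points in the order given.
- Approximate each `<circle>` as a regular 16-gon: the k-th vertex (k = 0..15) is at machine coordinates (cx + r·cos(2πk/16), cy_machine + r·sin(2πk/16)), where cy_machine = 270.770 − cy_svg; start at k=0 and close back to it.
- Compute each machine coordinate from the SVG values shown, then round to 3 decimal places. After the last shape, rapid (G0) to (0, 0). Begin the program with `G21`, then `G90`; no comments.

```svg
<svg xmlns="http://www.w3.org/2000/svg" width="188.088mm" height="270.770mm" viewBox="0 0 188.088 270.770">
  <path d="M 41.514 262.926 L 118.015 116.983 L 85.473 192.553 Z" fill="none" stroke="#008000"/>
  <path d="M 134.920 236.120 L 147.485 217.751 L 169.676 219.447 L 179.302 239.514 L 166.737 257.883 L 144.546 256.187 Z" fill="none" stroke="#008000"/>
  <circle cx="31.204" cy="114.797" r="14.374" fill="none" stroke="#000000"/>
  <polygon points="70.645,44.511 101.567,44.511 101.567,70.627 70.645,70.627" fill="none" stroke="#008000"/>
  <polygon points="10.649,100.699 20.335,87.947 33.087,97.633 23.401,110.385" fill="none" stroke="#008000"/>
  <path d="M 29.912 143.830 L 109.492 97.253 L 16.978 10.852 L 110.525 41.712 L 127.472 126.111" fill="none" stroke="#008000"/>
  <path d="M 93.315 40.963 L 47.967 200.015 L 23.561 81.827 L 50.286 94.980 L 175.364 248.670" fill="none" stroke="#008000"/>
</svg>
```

1 u = 1 mm; y_m = 270.770 − y.

[1] `<path>` closed polygon, #008000→engrave S285 F3550: (41.514,7.844) → (118.015,153.787) → (85.473,78.217) → (41.514,7.844) (closed)

[2] `<path>` regular polygon, #008000→engrave S285 F3550: (134.920,34.650) → (147.485,53.019) → (169.676,51.323) → (179.302,31.256) → (166.737,12.887) → (144.546,14.583) → (134.920,34.650) (closed)

[3] `<circle>` circle, #000000→cut S832 F940: (45.578,155.973) → (44.484,161.474) → (41.368,166.137) → (36.705,169.253) → (31.204,170.347) → (25.703,169.253) → (21.040,166.137) → (17.924,161.474) → (16.830,155.973) → (17.924,150.472) → (21.040,145.809) → (25.703,142.693) → (31.204,141.599) → (36.705,142.693) → (41.368,145.809) → (44.484,150.472) → (45.578,155.973) (closed)

[4] `<polygon>` rectangle, #008000→engrave S285 F3550: (70.645,226.259) → (101.567,226.259) → (101.567,200.143) → (70.645,200.143) → (70.645,226.259) (closed)

[5] `<polygon>` regular polygon, #008000→engrave S285 F3550: (10.649,170.071) → (20.335,182.823) → (33.087,173.137) → (23.401,160.385) → (10.649,170.071) (closed)

[6] `<path>` open polyline, #008000→engrave S285 F3550: (29.912,126.940) → (109.492,173.517) → (16.978,259.918) → (110.525,229.058) → (127.472,144.659)

[7] `<path>` open polyline, #008000→engrave S285 F3550: (93.315,229.807) → (47.967,70.755) → (23.561,188.943) → (50.286,175.790) → (175.364,22.100)

G21
G90
G0 X41.514 Y7.844
M3 S285
G1 X118.015 Y153.787 F3550
G1 X85.473 Y78.217
G1 X41.514 Y7.844
M5
G0 X134.920 Y34.650
M3 S285
G1 X147.485 Y53.019 F3550
G1 X169.676 Y51.323
G1 X179.302 Y31.256
G1 X166.737 Y12.887
G1 X144.546 Y14.583
G1 X134.920 Y34.650
M5
G0 X45.578 Y155.973
M3 S832
G1 X44.484 Y161.474 F940
G1 X41.368 Y166.137
G1 X36.705 Y169.253
G1 X31.204 Y170.347
G1 X25.703 Y169.253
G1 X21.040 Y166.137
G1 X17.924 Y161.474
G1 X16.830 Y155.973
G1 X17.924 Y150.472
G1 X21.040 Y145.809
G1 X25.703 Y142.693
G1 X31.204 Y141.599
G1 X36.705 Y142.693
G1 X41.368 Y145.809
G1 X44.484 Y150.472
G1 X45.578 Y155.973
M5
G0 X70.645 Y226.259
M3 S285
G1 X101.567 Y226.259 F3550
G1 X101.567 Y200.143
G1 X70.645 Y200.143
G1 X70.645 Y226.259
M5
G0 X10.649 Y170.071
M3 S285
G1 X20.335 Y182.823 F3550
G1 X33.087 Y173.137
G1 X23.401 Y160.385
G1 X10.649 Y170.071
M5
G0 X29.912 Y126.940
M3 S285
G1 X109.492 Y173.517 F3550
G1 X16.978 Y259.918
G1 X110.525 Y229.058
G1 X127.472 Y144.659
M5
G0 X93.315 Y229.807
M3 S285
G1 X47.967 Y70.755 F3550
G1 X23.561 Y188.943
G1 X50.286 Y175.790
G1 X175.364 Y22.100
M5
G0 X0.000 Y0.000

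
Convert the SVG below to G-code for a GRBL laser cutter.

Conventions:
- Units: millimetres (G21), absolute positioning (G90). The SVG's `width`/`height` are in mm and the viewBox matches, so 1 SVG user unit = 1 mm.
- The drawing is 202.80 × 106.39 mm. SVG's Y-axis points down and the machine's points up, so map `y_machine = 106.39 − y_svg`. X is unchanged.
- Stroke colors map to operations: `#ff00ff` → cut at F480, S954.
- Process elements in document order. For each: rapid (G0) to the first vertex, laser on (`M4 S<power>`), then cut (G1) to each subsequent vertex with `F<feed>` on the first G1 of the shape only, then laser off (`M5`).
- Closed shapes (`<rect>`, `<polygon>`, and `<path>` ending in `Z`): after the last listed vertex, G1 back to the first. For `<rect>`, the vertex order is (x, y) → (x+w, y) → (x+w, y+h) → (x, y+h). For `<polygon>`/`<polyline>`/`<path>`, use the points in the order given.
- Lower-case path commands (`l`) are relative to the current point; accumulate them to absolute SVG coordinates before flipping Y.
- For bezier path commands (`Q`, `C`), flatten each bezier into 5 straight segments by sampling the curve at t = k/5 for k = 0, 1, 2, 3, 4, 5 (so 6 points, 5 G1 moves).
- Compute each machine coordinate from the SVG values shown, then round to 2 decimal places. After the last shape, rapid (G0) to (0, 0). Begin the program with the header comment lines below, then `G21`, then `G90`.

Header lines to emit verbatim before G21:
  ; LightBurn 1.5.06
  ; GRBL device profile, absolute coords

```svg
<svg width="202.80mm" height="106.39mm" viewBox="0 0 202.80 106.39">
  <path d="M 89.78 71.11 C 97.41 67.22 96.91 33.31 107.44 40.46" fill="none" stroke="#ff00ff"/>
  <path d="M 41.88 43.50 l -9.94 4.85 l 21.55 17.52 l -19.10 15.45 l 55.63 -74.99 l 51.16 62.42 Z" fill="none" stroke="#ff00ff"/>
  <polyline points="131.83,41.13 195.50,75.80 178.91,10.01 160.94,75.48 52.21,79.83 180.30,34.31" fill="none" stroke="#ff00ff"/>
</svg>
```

; LightBurn 1.5.06
; GRBL device profile, absolute coords
G21
G90
G0 X89.78 Y35.28
M4 S954
G1 X93.54 Y40.65 F480
G1 X96.26 Y49.81
G1 X98.87 Y59.35
G1 X102.29 Y65.86
G1 X107.44 Y65.93
M5
G0 X41.88 Y62.89
M4 S954
G1 X31.94 Y58.04 F480
G1 X53.49 Y40.52
G1 X34.39 Y25.07
G1 X90.02 Y100.06
G1 X141.18 Y37.64
G1 X41.88 Y62.89
M5
G0 X131.83 Y65.26
M4 S954
G1 X195.50 Y30.59 F480
G1 X178.91 Y96.38
G1 X160.94 Y30.91
G1 X52.21 Y26.56
G1 X180.30 Y72.08
M5
G0 X0.00 Y0.00

viewBox `0 0 202.80 106.39` with mm width/height → 1 unit = 1 mm. Flip: y_m = 106.39 − y_svg.

**Shape 1** — `<path>` cubic bezier, stroke `#ff00ff` → cut (S954, F480). Control points (SVG): P0=(89.78,71.11), P1=(97.41,67.22), P2=(96.91,33.31), P3=(107.44,40.46); sampled at t=k/5. Machine vertices: (89.78,35.28) → (93.54,40.65) → (96.26,49.81) → (98.87,59.35) → (102.29,65.86) → (107.44,65.93). Open path.

**Shape 2** — `<path>` closed polygon, stroke `#ff00ff` → cut (S954, F480). Machine vertices: (41.88,62.89) → (31.94,58.04) → (53.49,40.52) → (34.39,25.07) → (90.02,100.06) → (141.18,37.64) → (41.88,62.89). Closed: final G1 returns to the first vertex.

**Shape 3** — `<polyline>` open polyline, stroke `#ff00ff` → cut (S954, F480). Machine vertices: (131.83,65.26) → (195.50,30.59) → (178.91,96.38) → (160.94,30.91) → (52.21,26.56) → (180.30,72.08). Open path.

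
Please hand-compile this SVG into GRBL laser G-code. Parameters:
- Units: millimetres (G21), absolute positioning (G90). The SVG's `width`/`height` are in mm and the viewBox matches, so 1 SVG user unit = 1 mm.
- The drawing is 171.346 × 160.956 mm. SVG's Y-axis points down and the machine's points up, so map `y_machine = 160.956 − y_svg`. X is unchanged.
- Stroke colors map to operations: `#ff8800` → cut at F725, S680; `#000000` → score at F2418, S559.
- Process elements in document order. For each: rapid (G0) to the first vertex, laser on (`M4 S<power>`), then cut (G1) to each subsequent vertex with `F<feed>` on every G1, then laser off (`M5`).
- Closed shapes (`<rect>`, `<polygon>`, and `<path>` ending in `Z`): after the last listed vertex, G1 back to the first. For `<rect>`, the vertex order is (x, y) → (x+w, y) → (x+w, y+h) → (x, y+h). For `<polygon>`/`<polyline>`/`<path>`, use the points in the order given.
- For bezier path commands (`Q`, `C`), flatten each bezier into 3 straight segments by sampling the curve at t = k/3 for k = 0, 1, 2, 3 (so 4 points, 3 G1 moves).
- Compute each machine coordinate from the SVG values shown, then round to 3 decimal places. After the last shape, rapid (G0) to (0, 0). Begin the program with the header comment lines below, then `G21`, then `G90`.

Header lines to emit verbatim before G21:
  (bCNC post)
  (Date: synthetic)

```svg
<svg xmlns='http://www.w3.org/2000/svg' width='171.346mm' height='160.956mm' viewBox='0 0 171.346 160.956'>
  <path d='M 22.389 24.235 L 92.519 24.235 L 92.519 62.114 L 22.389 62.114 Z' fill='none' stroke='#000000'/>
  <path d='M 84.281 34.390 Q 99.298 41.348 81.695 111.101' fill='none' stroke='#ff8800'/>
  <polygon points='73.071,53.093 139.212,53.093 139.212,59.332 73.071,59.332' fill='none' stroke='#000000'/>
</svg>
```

viewBox `0 0 171.346 160.956` with mm width/height → 1 unit = 1 mm. Flip: y_m = 160.956 − y_svg.

**Shape 1** — `<path>` rectangle, stroke `#000000` → score (S559, F2418). Machine vertices: (22.389,136.721) → (92.519,136.721) → (92.519,98.842) → (22.389,98.842) → (22.389,136.721). Closed: final G1 returns to the first vertex.

**Shape 2** — `<path>` quadratic bezier, stroke `#ff8800` → cut (S680, F725). Control points (SVG): P0=(84.281,34.390), P1=(99.298,41.348), P2=(81.695,111.101); sampled at t=k/3. Machine vertices: (84.281,126.566) → (90.668,114.950) → (89.806,89.380) → (81.695,49.855). Open path.

**Shape 3** — `<polygon>` rectangle, stroke `#000000` → score (S559, F2418). Machine vertices: (73.071,107.863) → (139.212,107.863) → (139.212,101.624) → (73.071,101.624) → (73.071,107.863). Closed: final G1 returns to the first vertex.

(bCNC post)
(Date: synthetic)
G21
G90
G0 X22.389 Y136.721
M4 S559
G1 X92.519 Y136.721 F2418
G1 X92.519 Y98.842 F2418
G1 X22.389 Y98.842 F2418
G1 X22.389 Y136.721 F2418
M5
G0 X84.281 Y126.566
M4 S680
G1 X90.668 Y114.950 F725
G1 X89.806 Y89.380 F725
G1 X81.695 Y49.855 F725
M5
G0 X73.071 Y107.863
M4 S559
G1 X139.212 Y107.863 F2418
G1 X139.212 Y101.624 F2418
G1 X73.071 Y101.624 F2418
G1 X73.071 Y107.863 F2418
M5
G0 X0.000 Y0.000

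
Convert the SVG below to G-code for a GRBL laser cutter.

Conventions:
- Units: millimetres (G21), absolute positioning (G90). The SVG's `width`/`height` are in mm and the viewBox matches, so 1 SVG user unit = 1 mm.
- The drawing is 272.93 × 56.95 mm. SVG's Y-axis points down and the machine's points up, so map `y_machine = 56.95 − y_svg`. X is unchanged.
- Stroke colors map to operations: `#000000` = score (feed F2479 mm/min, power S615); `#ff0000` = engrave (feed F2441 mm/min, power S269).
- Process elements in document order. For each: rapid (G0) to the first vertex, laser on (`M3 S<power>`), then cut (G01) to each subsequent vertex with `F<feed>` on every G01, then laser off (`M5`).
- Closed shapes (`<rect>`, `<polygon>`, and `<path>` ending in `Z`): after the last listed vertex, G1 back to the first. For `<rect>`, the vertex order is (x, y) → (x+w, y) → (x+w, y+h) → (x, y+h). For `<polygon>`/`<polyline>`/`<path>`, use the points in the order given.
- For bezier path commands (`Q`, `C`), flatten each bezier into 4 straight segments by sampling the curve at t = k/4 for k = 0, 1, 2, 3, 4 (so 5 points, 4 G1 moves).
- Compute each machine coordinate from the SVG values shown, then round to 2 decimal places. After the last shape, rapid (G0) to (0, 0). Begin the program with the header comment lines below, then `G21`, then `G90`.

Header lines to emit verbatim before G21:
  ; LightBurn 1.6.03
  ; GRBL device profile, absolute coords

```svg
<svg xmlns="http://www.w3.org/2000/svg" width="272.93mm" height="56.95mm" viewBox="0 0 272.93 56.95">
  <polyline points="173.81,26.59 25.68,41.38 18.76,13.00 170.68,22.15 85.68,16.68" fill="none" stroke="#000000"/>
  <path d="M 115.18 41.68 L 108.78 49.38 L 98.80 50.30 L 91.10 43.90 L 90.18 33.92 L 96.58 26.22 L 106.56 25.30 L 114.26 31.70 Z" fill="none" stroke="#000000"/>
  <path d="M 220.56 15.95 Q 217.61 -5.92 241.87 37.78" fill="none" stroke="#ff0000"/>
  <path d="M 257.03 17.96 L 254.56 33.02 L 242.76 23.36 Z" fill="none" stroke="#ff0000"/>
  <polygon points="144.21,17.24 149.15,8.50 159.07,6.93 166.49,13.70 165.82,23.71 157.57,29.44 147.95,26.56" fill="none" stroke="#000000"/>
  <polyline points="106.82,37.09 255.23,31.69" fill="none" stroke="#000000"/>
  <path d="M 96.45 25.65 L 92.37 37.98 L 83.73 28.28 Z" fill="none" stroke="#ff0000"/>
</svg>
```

Since the viewBox matches the mm dimensions, user units are millimetres directly. The only transform is the Y-flip y_m = 56.95 − y_svg.

Shape 1 is a open polyline drawn with `<polyline>`. Its stroke #000000 means score at S615, F2479. After flipping Y the toolpath is (173.81,30.36) → (25.68,15.57) → (18.76,43.95) → (170.68,34.80) → (85.68,40.27).

Shape 2 is a regular polygon drawn with `<path>`. Its stroke #000000 means score at S615, F2479. After flipping Y the toolpath is (115.18,15.27) → (108.78,7.57) → (98.80,6.65) → (91.10,13.05) → (90.18,23.03) → (96.58,30.73) → (106.56,31.65) → (114.26,25.25) → (115.18,15.27), returning to the start.

Shape 3 is a quadratic bezier drawn with `<path>`. Its stroke #ff0000 means engrave at S269, F2441. After flipping Y the toolpath is (220.56,41.00) → (220.79,47.84) → (224.41,46.48) → (231.44,36.92) → (241.87,19.17).

Shape 4 is a regular polygon drawn with `<path>`. Its stroke #ff0000 means engrave at S269, F2441. After flipping Y the toolpath is (257.03,38.99) → (254.56,23.93) → (242.76,33.59) → (257.03,38.99), returning to the start.

Shape 5 is a regular polygon drawn with `<polygon>`. Its stroke #000000 means score at S615, F2479. After flipping Y the toolpath is (144.21,39.71) → (149.15,48.45) → (159.07,50.02) → (166.49,43.25) → (165.82,33.24) → (157.57,27.51) → (147.95,30.39) → (144.21,39.71), returning to the start.

Shape 6 is a line segment drawn with `<polyline>`. Its stroke #000000 means score at S615, F2479. After flipping Y the toolpath is (106.82,19.86) → (255.23,25.26).

Shape 7 is a regular polygon drawn with `<path>`. Its stroke #ff0000 means engrave at S269, F2441. After flipping Y the toolpath is (96.45,31.30) → (92.37,18.97) → (83.73,28.67) → (96.45,31.30), returning to the start.

; LightBurn 1.6.03
; GRBL device profile, absolute coords
G21
G90
G0 X173.81 Y30.36
M3 S615
G01 X25.68 Y15.57 F2479
G01 X18.76 Y43.95 F2479
G01 X170.68 Y34.80 F2479
G01 X85.68 Y40.27 F2479
M5
G0 X115.18 Y15.27
M3 S615
G01 X108.78 Y7.57 F2479
G01 X98.80 Y6.65 F2479
G01 X91.10 Y13.05 F2479
G01 X90.18 Y23.03 F2479
G01 X96.58 Y30.73 F2479
G01 X106.56 Y31.65 F2479
G01 X114.26 Y25.25 F2479
G01 X115.18 Y15.27 F2479
M5
G0 X220.56 Y41.00
M3 S269
G01 X220.79 Y47.84 F2441
G01 X224.41 Y46.48 F2441
G01 X231.44 Y36.92 F2441
G01 X241.87 Y19.17 F2441
M5
G0 X257.03 Y38.99
M3 S269
G01 X254.56 Y23.93 F2441
G01 X242.76 Y33.59 F2441
G01 X257.03 Y38.99 F2441
M5
G0 X144.21 Y39.71
M3 S615
G01 X149.15 Y48.45 F2479
G01 X159.07 Y50.02 F2479
G01 X166.49 Y43.25 F2479
G01 X165.82 Y33.24 F2479
G01 X157.57 Y27.51 F2479
G01 X147.95 Y30.39 F2479
G01 X144.21 Y39.71 F2479
M5
G0 X106.82 Y19.86
M3 S615
G01 X255.23 Y25.26 F2479
M5
G0 X96.45 Y31.30
M3 S269
G01 X92.37 Y18.97 F2441
G01 X83.73 Y28.67 F2441
G01 X96.45 Y31.30 F2441
M5
G0 X0.00 Y0.00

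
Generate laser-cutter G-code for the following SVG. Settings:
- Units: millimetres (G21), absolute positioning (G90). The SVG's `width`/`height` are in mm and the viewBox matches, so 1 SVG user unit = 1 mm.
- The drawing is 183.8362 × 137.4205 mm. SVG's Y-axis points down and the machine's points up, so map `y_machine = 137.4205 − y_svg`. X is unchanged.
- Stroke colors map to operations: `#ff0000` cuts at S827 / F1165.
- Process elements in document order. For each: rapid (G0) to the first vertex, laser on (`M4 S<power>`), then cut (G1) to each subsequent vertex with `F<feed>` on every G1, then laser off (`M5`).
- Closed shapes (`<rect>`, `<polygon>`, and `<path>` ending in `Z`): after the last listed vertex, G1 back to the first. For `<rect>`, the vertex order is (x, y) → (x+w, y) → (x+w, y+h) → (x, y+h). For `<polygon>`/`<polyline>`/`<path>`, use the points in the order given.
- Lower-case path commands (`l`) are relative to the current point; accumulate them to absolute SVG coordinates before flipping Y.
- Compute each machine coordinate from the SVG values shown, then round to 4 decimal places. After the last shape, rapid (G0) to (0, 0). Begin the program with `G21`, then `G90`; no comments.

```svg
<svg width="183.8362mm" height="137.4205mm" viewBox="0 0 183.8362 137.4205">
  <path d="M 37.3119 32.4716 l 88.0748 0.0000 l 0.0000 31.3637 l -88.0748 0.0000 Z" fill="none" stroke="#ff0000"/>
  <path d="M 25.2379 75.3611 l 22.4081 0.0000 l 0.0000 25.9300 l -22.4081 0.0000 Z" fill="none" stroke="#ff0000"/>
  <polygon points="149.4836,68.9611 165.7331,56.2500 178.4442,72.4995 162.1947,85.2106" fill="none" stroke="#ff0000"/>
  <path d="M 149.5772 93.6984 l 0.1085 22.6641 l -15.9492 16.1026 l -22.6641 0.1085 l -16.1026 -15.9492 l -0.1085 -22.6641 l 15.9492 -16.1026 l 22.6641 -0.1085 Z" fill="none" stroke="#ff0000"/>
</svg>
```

Since the viewBox matches the mm dimensions, user units are millimetres directly. The only transform is the Y-flip y_m = 137.4205 − y_svg.

Shape 1 is a rectangle drawn with `<path>`. Its stroke #ff0000 means cut at S827, F1165. After flipping Y the toolpath is (37.3119,104.9489) → (125.3867,104.9489) → (125.3867,73.5852) → (37.3119,73.5852) → (37.3119,104.9489), returning to the start.

Shape 2 is a rectangle drawn with `<path>`. Its stroke #ff0000 means cut at S827, F1165. After flipping Y the toolpath is (25.2379,62.0594) → (47.6460,62.0594) → (47.6460,36.1294) → (25.2379,36.1294) → (25.2379,62.0594), returning to the start.

Shape 3 is a regular polygon drawn with `<polygon>`. Its stroke #ff0000 means cut at S827, F1165. After flipping Y the toolpath is (149.4836,68.4594) → (165.7331,81.1705) → (178.4442,64.9210) → (162.1947,52.2099) → (149.4836,68.4594), returning to the start.

Shape 4 is a regular polygon drawn with `<path>`. Its stroke #ff0000 means cut at S827, F1165. After flipping Y the toolpath is (149.5772,43.7221) → (149.6857,21.0580) → (133.7365,4.9554) → (111.0724,4.8469) → (94.9698,20.7961) → (94.8613,43.4602) → (110.8105,59.5628) → (133.4746,59.6713) → (149.5772,43.7221), returning to the start.

G21
G90
G0 X37.3119 Y104.9489
M4 S827
G1 X125.3867 Y104.9489 F1165
G1 X125.3867 Y73.5852 F1165
G1 X37.3119 Y73.5852 F1165
G1 X37.3119 Y104.9489 F1165
M5
G0 X25.2379 Y62.0594
M4 S827
G1 X47.6460 Y62.0594 F1165
G1 X47.6460 Y36.1294 F1165
G1 X25.2379 Y36.1294 F1165
G1 X25.2379 Y62.0594 F1165
M5
G0 X149.4836 Y68.4594
M4 S827
G1 X165.7331 Y81.1705 F1165
G1 X178.4442 Y64.9210 F1165
G1 X162.1947 Y52.2099 F1165
G1 X149.4836 Y68.4594 F1165
M5
G0 X149.5772 Y43.7221
M4 S827
G1 X149.6857 Y21.0580 F1165
G1 X133.7365 Y4.9554 F1165
G1 X111.0724 Y4.8469 F1165
G1 X94.9698 Y20.7961 F1165
G1 X94.8613 Y43.4602 F1165
G1 X110.8105 Y59.5628 F1165
G1 X133.4746 Y59.6713 F1165
G1 X149.5772 Y43.7221 F1165
M5
G0 X0.0000 Y0.0000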